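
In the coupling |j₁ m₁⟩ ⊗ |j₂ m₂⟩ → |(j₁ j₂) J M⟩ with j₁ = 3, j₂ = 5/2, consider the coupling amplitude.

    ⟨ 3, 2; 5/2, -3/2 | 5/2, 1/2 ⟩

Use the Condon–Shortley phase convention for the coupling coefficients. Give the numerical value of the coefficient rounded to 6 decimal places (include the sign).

triangle: 3!×3!×2!/9! = 72/362880
(j±m)!: 5!×1!×1!×4!×3!×2! = 34560
prefactor² = (2J+1)×Δ×N² = 288/7
  k=0: +1/(0!×3!×1!×1!×2!×1!) = 1/12
  k=1: −1/(1!×2!×0!×0!×3!×2!) = -1/24
Σ = 1/24  ⇒  CG² = 288/7×(1/24)² = 1/14
CG = +√(1/14) = +0.267261

+0.267261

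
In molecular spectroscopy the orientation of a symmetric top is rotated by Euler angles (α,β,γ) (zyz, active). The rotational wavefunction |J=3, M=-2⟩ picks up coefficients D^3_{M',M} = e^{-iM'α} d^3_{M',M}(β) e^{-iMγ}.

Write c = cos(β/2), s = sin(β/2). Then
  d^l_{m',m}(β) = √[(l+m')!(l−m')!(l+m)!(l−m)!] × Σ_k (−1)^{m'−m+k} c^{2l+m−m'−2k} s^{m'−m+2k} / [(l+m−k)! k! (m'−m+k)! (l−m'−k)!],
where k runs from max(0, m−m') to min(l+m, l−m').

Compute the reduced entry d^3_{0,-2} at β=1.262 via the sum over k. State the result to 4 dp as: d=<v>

d^3_{0,-2}(β=1.2620) via the finite sum:
With c≡cos(β/2)=0.807438 and s≡sin(β/2)=0.589952, N=[6·6·1·120]^{1/2}=65.726707
k: max(0,(-2)−(0))=0 … min(3+(-2),3−(0))=1
  k=0: (−1)^2·65.7267/(12)·0.8074^4·0.5900^2 = +0.810273
  k=1: (−1)^3·65.7267/(12)·0.8074^2·0.5900^4 = -0.432561
d^3_{0,-2}(1.2620) = +0.810273 -0.432561 = +0.377712

d=0.3777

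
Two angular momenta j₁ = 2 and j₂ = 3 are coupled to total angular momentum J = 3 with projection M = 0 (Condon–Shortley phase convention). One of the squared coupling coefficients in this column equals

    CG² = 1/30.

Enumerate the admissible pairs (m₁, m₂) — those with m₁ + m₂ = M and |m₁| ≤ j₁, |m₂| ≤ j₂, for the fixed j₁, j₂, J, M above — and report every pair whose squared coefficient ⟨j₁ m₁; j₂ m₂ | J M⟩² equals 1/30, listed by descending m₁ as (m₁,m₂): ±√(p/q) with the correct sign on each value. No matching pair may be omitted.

Admissible pairs with m₁+m₂ = M = 0: (-2,2), (-1,1), (0,0), (1,-1), (2,-2)
  (m₁,m₂)=(2,-2): CG² = 1/3, CG = +√(1/3)
  (m₁,m₂)=(1,-1): CG² = 1/30, CG = +√(1/30)   ← matches the target
  (m₁,m₂)=(0,0): CG² = 4/15, CG = −√(4/15)
  (m₁,m₂)=(-1,1): CG² = 1/30, CG = +√(1/30)   ← matches the target
  (m₁,m₂)=(-2,2): CG² = 1/3, CG = +√(1/3)
Pairs with CG² = 1/30: (1,-1): +√(1/30); (-1,1): +√(1/30)

(1,-1): +√(1/30); (-1,1): +√(1/30)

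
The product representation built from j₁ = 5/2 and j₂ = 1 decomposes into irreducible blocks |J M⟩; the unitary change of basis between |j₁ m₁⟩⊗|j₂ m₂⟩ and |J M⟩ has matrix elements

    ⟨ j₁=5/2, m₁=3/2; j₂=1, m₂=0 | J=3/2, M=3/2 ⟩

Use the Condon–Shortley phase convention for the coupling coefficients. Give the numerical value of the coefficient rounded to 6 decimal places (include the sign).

-0.516398  (= −√(4/15))

j₁+j₂−J=2  J+j₁−j₂=3  J−j₁+j₂=0  j₁+j₂+J+1=6
(j₁±m₁, j₂±m₂, J±M) = (4,1,1,1,3,0)
P² = 48/5
sum k=1..1:
  [1] −1/6 = -1/6
S = -1/6
C² = P²·S² = 4/15 ; C = -0.516398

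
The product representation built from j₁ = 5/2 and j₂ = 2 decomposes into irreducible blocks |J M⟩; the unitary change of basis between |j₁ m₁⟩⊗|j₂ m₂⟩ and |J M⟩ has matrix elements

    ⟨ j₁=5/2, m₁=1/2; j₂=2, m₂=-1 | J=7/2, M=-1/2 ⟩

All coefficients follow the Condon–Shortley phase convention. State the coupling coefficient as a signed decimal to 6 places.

+0.557773

j₁+j₂−J=1  J+j₁−j₂=4  J−j₁+j₂=3  j₁+j₂+J+1=9
(j₁±m₁, j₂±m₂, J±M) = (3,2,1,3,3,4)
P² = 1152/35
sum k=0..1:
  [0] +1/8 = 1/8
  [1] −1/36 = -1/36
S = 7/72
C² = P²·S² = 14/45 ; C = +0.557773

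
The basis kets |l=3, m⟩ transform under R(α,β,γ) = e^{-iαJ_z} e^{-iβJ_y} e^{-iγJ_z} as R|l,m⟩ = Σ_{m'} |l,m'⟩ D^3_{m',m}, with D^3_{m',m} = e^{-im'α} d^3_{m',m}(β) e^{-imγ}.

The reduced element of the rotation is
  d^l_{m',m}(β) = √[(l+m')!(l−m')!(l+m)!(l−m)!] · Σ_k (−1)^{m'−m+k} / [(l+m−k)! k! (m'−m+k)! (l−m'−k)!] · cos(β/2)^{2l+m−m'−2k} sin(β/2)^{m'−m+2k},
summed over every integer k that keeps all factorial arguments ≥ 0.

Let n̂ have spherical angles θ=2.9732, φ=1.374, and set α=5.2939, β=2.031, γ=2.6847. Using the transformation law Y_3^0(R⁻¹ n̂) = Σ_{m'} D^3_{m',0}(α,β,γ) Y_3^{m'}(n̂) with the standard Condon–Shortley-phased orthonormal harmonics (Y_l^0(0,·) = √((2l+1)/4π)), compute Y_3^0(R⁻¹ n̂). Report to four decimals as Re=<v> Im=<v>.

Need the full column D^3_{m',0} for m'=−3..3 at α=5.2939, β=2.0310, γ=2.6847.
cos(β/2)=0.527195, sin(β/2)=0.849744
d^3_{-3,0}: single k=3 term ⇒ +0.402063;  D = -0.396010-0.069502i
d^3_{-2,0}: k∈[2..3] ⇒ +0.305508 -0.793700 = -0.488192;  D = +0.193601+0.448163i
d^3_{-1,0}: k∈[1..3] ⇒ +0.119877 -0.934309 +0.809102 = -0.005331;  D = -0.002928+0.004454i
d^3_{0,0}: k∈[0..3] ⇒ +0.021470 -0.502001 +1.304182 -0.376469 = +0.447182;  D = +0.447182+0.000000i
d^3_{1,0}: k∈[0..2] ⇒ -0.119877 +0.934309 -0.809102 = +0.005331;  D = +0.002928+0.004454i
d^3_{2,0}: k∈[0..1] ⇒ +0.305508 -0.793700 = -0.488192;  D = +0.193601-0.448163i
d^3_{3,0}: single k=0 term ⇒ -0.402063;  D = +0.396010-0.069502i
Y_3^{m'}(θ=2.9732,φ=1.374) and Σ D·Y over m':
  (-0.3960-0.0695i)·(-0.0011+0.0016i)  (+0.1936+0.4482i)·(+0.0261+0.0109i)  (-0.0029+0.0045i)·(+0.0409-0.2050i)  (+0.4472+0.0000i)·(-0.6841+0.0000i)  (+0.0029+0.0045i)·(-0.0409-0.2050i)  (+0.1936-0.4482i)·(+0.0261-0.0109i)  (+0.3960-0.0695i)·(+0.0011+0.0016i)
Y_3^0(R⁻¹ n̂) = -0.302857+0.000000i

Re=-0.3029 Im=0.0000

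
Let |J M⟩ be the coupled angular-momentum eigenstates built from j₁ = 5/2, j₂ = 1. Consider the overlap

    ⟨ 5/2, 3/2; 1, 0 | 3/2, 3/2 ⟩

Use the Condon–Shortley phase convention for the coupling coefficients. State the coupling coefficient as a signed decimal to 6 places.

-0.516398

√[4·2!3!0!/6! · 4!1!1!1!3!0!] = √(48/5)
  +(−1)^1/∏(1,1,0,0,3,0)! = -1/6  (running -1/6)
⟨..|..⟩ = √(48/5)·(-1/6) = -0.516398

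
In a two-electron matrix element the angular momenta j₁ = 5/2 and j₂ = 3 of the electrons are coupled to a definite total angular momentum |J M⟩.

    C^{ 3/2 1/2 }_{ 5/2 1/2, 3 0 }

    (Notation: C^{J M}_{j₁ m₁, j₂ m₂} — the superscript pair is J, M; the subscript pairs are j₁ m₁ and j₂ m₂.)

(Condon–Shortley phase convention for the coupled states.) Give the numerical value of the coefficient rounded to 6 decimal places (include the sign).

triangle: 4!·1!·2!/8! = 48/40320
(j±m)!: 3!·2!·3!·3!·2!·1! = 864
prefactor² = (2J+1)·Δ·N² = 144/35
  k=1: −1/(1!·3!·1!·2!·0!·0!) = -1/12
  k=2: +1/(2!·2!·0!·1!·1!·1!) = 1/4
Σ = 1/6  ⇒  CG² = 144/35·(1/6)² = 4/35
CG = +√(4/35) = +0.338062

+√(4/35) ≈ +0.338062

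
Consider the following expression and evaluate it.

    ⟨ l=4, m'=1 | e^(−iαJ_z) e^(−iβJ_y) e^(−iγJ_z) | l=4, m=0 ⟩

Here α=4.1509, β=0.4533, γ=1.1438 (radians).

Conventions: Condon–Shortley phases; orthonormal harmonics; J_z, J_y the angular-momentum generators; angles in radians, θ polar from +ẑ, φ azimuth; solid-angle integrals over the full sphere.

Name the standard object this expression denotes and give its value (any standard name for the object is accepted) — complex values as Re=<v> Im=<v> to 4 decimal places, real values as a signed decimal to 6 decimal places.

Wigner D-matrix element, Re=0.3114 Im=-0.4951

This is a Wigner D-matrix element — the rotation-matrix element ⟨l m'| R(α,β,γ) |l m⟩ in the angular-momentum basis.
First d^4_{1,0}(β=0.4533), then the phase factors e^{-i(1)α} and e^{-i(0)γ}:
c=cos(0.453300/2)=0.974425, s=sin(0.453300/2)=0.224714; N=√[120·6·24·24]=643.987578
k∈{0,1,2,3} keeps every argument non-negative
  k=0: (−1)^1·643.9876/(144)·0.9744^7·0.2247^1 = -0.838270
  k=1: (−1)^2·643.9876/(24)·0.9744^5·0.2247^3 = +0.267486
  k=2: (−1)^3·643.9876/(24)·0.9744^3·0.2247^5 = -0.014225
  k=3: (−1)^4·643.9876/(144)·0.9744^1·0.2247^7 = +0.000126
d^4_{1,0}(0.4533) = -0.838270 +0.267486 -0.014225 +0.000126 = -0.584884
D = (-0.532447+0.846463i)·(-0.584884)·(+1.000000+0.000000i) = +0.311420-0.495082i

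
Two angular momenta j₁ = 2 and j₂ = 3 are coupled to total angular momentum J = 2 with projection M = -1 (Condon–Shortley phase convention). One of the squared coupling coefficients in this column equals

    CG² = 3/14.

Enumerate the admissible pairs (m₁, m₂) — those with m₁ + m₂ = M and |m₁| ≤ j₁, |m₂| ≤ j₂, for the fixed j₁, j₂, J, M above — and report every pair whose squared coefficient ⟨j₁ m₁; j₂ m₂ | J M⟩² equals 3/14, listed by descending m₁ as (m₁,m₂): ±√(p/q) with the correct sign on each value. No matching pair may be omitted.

(-2,1): −√(3/14)

Admissible pairs with m₁+m₂ = M = -1: (-2,1), (-1,0), (0,-1), (1,-2), (2,-3)
  (m₁,m₂)=(2,-3): CG² = 5/14, CG = +√(5/14)
  (m₁,m₂)=(1,-2): CG² = 0/1, CG = 0
  (m₁,m₂)=(0,-1): CG² = 1/7, CG = −√(1/7)
  (m₁,m₂)=(-1,0): CG² = 2/7, CG = +√(2/7)
  (m₁,m₂)=(-2,1): CG² = 3/14, CG = −√(3/14)   ← matches the target
Pairs with CG² = 3/14: (-2,1): −√(3/14)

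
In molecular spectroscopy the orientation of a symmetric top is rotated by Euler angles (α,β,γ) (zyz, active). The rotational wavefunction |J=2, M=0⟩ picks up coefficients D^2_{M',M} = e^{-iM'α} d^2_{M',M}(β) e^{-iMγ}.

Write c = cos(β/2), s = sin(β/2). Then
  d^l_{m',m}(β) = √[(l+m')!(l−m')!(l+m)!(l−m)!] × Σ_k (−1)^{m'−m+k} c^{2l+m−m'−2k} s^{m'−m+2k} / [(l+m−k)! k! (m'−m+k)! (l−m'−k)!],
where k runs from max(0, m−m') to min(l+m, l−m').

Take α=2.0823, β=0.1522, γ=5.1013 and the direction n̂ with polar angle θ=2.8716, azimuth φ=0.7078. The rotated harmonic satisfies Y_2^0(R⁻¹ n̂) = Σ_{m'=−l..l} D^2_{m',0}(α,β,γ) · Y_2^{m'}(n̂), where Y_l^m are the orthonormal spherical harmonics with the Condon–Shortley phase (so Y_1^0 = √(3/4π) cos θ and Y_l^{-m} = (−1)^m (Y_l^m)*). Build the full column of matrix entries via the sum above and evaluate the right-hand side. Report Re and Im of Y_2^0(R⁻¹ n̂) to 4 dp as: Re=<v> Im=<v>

Re=0.5291 Im=0.0000

Need the full column D^2_{m',0} for m'=−2..2 at α=2.0823, β=0.1522, γ=5.1013.
cos(β/2)=0.997106, sin(β/2)=0.076027
d^2_{-2,0}: single k=2 term ⇒ +0.014076;  D = -0.007331-0.012017i
d^2_{-1,0}: k∈[1..2] ⇒ +0.184614 -0.001073 = +0.183541;  D = -0.089841+0.160049i
d^2_{0,0}: k∈[0..2] ⇒ +0.988473 -0.022987 +0.000033 = +0.965520;  D = +0.965520+0.000000i
d^2_{1,0}: k∈[0..1] ⇒ -0.184614 +0.001073 = -0.183541;  D = +0.089841+0.160049i
d^2_{2,0}: single k=0 term ⇒ +0.014076;  D = -0.007331+0.012017i
Y_2^{m'}(θ=2.8716,φ=0.7078) and Σ D·Y over m':
  (-0.0073-0.0120i)·(+0.0042-0.0271i)  (-0.0898+0.1600i)·(-0.1509+0.1291i)  (+0.9655+0.0000i)·(+0.5635+0.0000i)  (+0.0898+0.1600i)·(+0.1509+0.1291i)  (-0.0073+0.0120i)·(+0.0042+0.0271i)
Y_2^0(R⁻¹ n̂) = +0.529109+0.000000i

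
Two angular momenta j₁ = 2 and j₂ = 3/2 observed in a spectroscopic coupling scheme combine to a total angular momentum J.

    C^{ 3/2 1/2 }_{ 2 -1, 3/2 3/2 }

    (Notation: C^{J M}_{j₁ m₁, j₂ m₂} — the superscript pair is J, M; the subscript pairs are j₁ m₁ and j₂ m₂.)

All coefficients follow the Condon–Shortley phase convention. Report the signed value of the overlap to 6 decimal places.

√[4·2!2!1!/6! · 1!3!3!0!2!1!] = √(8/5)
  +(−1)^2/∏(2,0,1,1,1,0)! = 1/2  (running 1/2)
⟨..|..⟩ = √(8/5)·(1/2) = +0.632456

+0.632456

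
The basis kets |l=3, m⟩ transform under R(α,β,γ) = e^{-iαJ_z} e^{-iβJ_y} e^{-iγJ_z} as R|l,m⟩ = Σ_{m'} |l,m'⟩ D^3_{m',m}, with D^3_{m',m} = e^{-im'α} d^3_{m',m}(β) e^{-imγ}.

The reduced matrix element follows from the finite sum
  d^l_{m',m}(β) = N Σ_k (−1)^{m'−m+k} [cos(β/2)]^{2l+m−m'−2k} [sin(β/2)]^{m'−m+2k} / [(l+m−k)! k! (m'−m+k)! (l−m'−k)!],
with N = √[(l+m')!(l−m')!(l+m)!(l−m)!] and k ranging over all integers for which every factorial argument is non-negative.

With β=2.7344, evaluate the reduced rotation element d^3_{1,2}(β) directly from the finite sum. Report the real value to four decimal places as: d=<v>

d=-0.0481

d^3_{1,2}(β=2.7344) via the finite sum:
Half-angle: c=0.202193, s=0.979346. N=√(24·2·120·1)=75.894664
The bounds max(0,m−m')=1 and min(l+m,l−m')=2 give 2 terms
  k=1: (−1)^0·75.8947/(24)·0.2022^5·0.9793^1 = +0.001047
  k=2: (−1)^1·75.8947/(12)·0.2022^3·0.9793^3 = -0.049106
d^3_{1,2}(2.7344) = +0.001047 -0.049106 = -0.048059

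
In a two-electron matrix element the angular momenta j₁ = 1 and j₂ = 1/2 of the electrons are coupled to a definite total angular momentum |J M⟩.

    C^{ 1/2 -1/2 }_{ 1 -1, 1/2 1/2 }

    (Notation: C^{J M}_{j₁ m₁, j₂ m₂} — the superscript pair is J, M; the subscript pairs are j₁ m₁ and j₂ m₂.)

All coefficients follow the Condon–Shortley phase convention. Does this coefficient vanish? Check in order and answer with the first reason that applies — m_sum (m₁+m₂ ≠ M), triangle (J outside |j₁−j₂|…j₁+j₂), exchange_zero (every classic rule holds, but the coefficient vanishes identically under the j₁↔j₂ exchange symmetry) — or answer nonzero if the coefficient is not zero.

nonzero

m-sum: m₁+m₂ = -1+1/2 = -1/2, M = -1/2  ✓
triangle: |j₁−j₂| = 1/2 ≤ J = 1/2 ≤ j₁+j₂ = 3/2  ✓
exchange: j₁≠j₂ or m₁≠m₂ — the exchange symmetry imposes no constraint here
value check: CG = −√(2/3) = -0.816497 ≠ 0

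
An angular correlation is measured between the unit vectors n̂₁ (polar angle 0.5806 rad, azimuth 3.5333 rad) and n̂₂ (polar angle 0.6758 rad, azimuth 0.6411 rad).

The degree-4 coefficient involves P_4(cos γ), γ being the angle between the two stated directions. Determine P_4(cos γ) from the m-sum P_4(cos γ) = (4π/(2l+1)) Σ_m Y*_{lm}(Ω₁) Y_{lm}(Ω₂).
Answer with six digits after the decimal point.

0.037135

Term-by-term m-sum for l=4 (normalisation 4π/9 = 1.396263):
  [-4]  conj(Y_{4,-4})(Ω₁) = +0.000159+0.040062i ; Y_{4,-4}(Ω₂) = -0.056775-0.036970i ; Δ = +0.001472-0.002280i
  [-3]  conj(Y_{4,-3})(Ω₁) = -0.066574-0.159380i ; Y_{4,-3}(Ω₂) = -0.082520-0.224319i ; Δ = -0.030258+0.028086i
  [-2]  conj(Y_{4,-2})(Ω₁) = +0.277679+0.276579i ; Y_{4,-2}(Ω₂) = +0.121483-0.409192i ; Δ = +0.146907-0.080024i
  [-1]  conj(Y_{4,-1})(Ω₁) = -0.379796-0.156875i ; Y_{4,-1}(Ω₂) = +0.233345-0.174135i ; Δ = -0.115941+0.029530i
  [+0]  conj(Y_{4,0})(Ω₁) = -0.091685-0.000000i ; Y_{4,0}(Ω₂) = -0.242531+0.000000i ; Δ = +0.022236+0.000000i
  [+1]  conj(Y_{4,1})(Ω₁) = +0.379796-0.156875i ; Y_{4,1}(Ω₂) = -0.233345-0.174135i ; Δ = -0.115941-0.029530i
  [+2]  conj(Y_{4,2})(Ω₁) = +0.277679-0.276579i ; Y_{4,2}(Ω₂) = +0.121483+0.409192i ; Δ = +0.146907+0.080024i
  [+3]  conj(Y_{4,3})(Ω₁) = +0.066574-0.159380i ; Y_{4,3}(Ω₂) = +0.082520-0.224319i ; Δ = -0.030258-0.028086i
  [+4]  conj(Y_{4,4})(Ω₁) = +0.000159-0.040062i ; Y_{4,4}(Ω₂) = -0.056775+0.036970i ; Δ = +0.001472+0.002280i
Σ over m = +0.026596+0.000000i; ×(4π/9) → +0.037135+0.000000i. Real part: 0.037135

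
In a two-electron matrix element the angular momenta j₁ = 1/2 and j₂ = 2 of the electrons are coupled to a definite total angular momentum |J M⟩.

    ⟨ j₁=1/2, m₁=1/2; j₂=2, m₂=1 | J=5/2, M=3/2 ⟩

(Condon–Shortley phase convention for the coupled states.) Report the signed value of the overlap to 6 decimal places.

+√(4/5) = +0.894427

√[6·0!1!4!/6! · 1!0!3!1!4!1!] = √(144/5)
  +(−1)^0/∏(0,0,0,3,1,1)! = 1/6  (running 1/6)
⟨..|..⟩ = √(144/5)·(1/6) = +0.894427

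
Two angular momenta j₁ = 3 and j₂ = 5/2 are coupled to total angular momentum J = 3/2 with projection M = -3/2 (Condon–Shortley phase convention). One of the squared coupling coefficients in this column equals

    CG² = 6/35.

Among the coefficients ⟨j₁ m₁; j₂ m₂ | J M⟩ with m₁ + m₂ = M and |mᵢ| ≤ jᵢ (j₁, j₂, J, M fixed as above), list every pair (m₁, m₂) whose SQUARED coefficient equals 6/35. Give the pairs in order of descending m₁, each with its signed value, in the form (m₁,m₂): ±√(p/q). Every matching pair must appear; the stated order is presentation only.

(0,-3/2): −√(6/35)

Admissible pairs with m₁+m₂ = M = -3/2: (-3,3/2), (-2,1/2), (-1,-1/2), (0,-3/2), (1,-5/2)
  (m₁,m₂)=(1,-5/2): CG² = 1/14, CG = +√(1/14)
  (m₁,m₂)=(0,-3/2): CG² = 6/35, CG = −√(6/35)   ← matches the target
  (m₁,m₂)=(-1,-1/2): CG² = 9/35, CG = +√(9/35)
  (m₁,m₂)=(-2,1/2): CG² = 2/7, CG = −√(2/7)
  (m₁,m₂)=(-3,3/2): CG² = 3/14, CG = +√(3/14)
Pairs with CG² = 6/35: (0,-3/2): −√(6/35)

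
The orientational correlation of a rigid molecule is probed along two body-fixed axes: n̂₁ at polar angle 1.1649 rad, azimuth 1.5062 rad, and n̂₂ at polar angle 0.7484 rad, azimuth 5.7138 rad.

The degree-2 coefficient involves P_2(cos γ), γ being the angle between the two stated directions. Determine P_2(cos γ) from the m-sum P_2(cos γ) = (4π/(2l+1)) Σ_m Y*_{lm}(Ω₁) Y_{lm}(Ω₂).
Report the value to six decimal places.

Term-by-term m-sum for l=2 (normalisation 4π/5 = 2.513274):
  m=-2: (-0.323337, 0.042007) × (0.074890, 0.162425) = (-0.031038, -0.049372)  (running Σ = (-0.031038, -0.049372))
  m=-1: (0.018091, 0.279666) × (0.324442, 0.207676) = (-0.052211, 0.094492)  (running Σ = (-0.083248, 0.045120))
  m=0: (-0.167882, -0.000000) × (0.192671, 0.000000) = (-0.032346, -0.000000)  (running Σ = (-0.115594, 0.045120))
  m=1: (-0.018091, 0.279666) × (-0.324442, 0.207676) = (-0.052211, -0.094492)  (running Σ = (-0.167805, -0.049372))
  m=2: (-0.323337, -0.042007) × (0.074890, -0.162425) = (-0.031038, 0.049372)  (running Σ = (-0.198843, 0.000000))
Accumulated sum (-0.198843, 0.000000); after 4π/(2l+1) scaling, (-0.499746, 0.000000) ⇒ P_2 = -0.499746

-0.499746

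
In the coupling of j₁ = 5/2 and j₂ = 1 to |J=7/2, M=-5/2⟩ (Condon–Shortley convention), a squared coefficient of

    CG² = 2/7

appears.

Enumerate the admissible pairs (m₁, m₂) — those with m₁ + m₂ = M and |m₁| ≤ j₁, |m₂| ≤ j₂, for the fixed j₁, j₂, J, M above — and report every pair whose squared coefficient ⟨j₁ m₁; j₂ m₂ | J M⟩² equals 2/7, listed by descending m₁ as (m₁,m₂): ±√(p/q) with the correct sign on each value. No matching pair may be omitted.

(-5/2,0): +√(2/7)

Admissible pairs with m₁+m₂ = M = -5/2: (-5/2,0), (-3/2,-1)
  (m₁,m₂)=(-3/2,-1): CG² = 5/7, CG = +√(5/7)
  (m₁,m₂)=(-5/2,0): CG² = 2/7, CG = +√(2/7)   ← matches the target
Pairs with CG² = 2/7: (-5/2,0): +√(2/7)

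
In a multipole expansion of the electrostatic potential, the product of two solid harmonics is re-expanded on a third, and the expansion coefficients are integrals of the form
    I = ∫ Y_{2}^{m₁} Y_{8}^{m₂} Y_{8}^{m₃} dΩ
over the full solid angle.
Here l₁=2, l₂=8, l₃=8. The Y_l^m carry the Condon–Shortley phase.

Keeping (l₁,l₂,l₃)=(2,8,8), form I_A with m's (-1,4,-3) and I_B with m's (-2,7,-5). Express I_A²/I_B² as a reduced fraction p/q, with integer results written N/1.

7/3

Shared (l₁,l₂,l₃)=(2,8,8): N and (l;000)² cancel in I_A²/I_B².
A: Δ = 2!·2!·14!/19! = 1/348840; Racah Σ t=1..2: t=1:−1/479001600 t=2:+1/174182400 = 1/273715200; ⇒ 3j(2 8 8; -1 4 -3)² = 49/3876, sgn -1
B: Δ = 2!·2!·14!/19! = 1/348840; Racah Σ t=2..2: t=2:+1/24908083200 = 1/24908083200; ⇒ 3j(2 8 8; -2 7 -5)² = 7/1292, sgn -1
I_A²/I_B² = (49/3876)/(7/1292) = 7/3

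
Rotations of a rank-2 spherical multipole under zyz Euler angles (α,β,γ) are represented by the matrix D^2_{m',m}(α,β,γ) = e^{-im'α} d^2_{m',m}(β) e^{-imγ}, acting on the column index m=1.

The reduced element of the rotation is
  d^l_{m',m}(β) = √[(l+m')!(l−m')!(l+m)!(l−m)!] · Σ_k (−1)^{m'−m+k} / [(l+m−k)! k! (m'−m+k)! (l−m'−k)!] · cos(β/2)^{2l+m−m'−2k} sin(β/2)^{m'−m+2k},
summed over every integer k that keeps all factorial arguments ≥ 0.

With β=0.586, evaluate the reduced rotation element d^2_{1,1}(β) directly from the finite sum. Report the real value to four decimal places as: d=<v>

d^2_{1,1}(β=0.5860) via the finite sum:
Half-angle: c=0.957382, s=0.288826. N=√(6·1·6·1)=6.000000
k∈{0,1} keeps every argument non-negative
  k=0: (−1)^0·6.0000/(6)·0.9574^4·0.2888^0 = +0.840118
  k=1: (−1)^1·6.0000/(2)·0.9574^2·0.2888^2 = -0.229384
d^2_{1,1}(0.5860) = +0.840118 -0.229384 = +0.610734

d=0.6107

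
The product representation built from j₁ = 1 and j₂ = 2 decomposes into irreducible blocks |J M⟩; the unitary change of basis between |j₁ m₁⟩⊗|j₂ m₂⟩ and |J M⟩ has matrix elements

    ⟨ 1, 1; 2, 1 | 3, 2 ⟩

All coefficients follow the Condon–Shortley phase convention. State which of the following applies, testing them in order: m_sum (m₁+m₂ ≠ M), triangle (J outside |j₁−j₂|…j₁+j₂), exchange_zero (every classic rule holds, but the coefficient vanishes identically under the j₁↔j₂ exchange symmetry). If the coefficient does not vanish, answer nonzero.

m-sum: m₁+m₂ = 1+1 = 2, M = 2  ✓
triangle: |j₁−j₂| = 1 ≤ J = 3 ≤ j₁+j₂ = 3  ✓
exchange: j₁≠j₂ or m₁≠m₂ — the exchange symmetry imposes no constraint here
value check: CG = +√(2/3) = +0.816497 ≠ 0

nonzero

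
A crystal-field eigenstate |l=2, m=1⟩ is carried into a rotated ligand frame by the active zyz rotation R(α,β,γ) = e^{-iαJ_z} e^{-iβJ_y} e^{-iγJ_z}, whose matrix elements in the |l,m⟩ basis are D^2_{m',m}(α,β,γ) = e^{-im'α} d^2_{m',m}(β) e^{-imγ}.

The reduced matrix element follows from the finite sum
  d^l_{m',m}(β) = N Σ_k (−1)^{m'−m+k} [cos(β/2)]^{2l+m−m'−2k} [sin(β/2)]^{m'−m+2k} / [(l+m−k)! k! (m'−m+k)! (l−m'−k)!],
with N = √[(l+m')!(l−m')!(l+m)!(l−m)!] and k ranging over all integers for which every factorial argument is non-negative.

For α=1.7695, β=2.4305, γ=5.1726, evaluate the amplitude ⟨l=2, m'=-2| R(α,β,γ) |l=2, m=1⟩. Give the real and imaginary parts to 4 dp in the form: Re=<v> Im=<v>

Re=-0.0360 Im=-0.5724

Split into d^2_{-2,1}(β=2.4305) × two z-phases.
Half-angle: c=0.348103, s=0.937456. N=√(1·24·6·1)=12.000000
Admissible k: 3..3 (factorial args all ≥0)
  k=3: (−1)^0·12.0000/(6)·0.3481^1·0.9375^3 = +0.573575
d^2_{-2,1}(2.4305) = +0.573575
Phases: e^{-i·(-2)·1.7695}=-0.922068-0.387029i, e^{-i·(1)·5.1726}=+0.444137+0.895959i ⇒ D=-0.035999-0.572445i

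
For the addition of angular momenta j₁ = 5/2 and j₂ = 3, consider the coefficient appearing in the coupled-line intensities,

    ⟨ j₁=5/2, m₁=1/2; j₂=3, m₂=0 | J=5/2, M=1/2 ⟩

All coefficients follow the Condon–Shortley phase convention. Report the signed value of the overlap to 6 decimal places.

√[6·3!2!3!/9! · 3!2!3!3!3!2!] = √(216/35)
  +(−1)^0/∏(0,3,2,3,0,0)! = 1/72  (running 1/72)
  +(−1)^1/∏(1,2,1,2,1,1)! = -1/4  (running -17/72)
  +(−1)^2/∏(2,1,0,1,2,2)! = 1/8  (running -1/9)
⟨..|..⟩ = √(216/35)·(-1/9) = -0.276026

−√(8/105) = -0.276026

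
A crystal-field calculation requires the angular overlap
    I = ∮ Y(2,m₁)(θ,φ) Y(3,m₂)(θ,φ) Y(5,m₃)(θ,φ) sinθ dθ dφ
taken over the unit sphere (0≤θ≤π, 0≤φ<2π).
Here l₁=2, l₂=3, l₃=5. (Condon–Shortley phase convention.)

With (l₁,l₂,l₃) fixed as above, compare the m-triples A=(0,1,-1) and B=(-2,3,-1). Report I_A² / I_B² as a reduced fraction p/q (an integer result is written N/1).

Shared (l₁,l₂,l₃)=(2,3,5): N and (l;000)² cancel in I_A²/I_B².
A: Δ = 0!·4!·6!/11! = 1/2310; Racah Σ t=0..0: t=0:+1/192 = 1/192; ⇒ 3j(2 3 5; 0 1 -1)² = 3/77, sgn +1
B: Δ = 0!·4!·6!/11! = 1/2310; Racah Σ t=0..0: t=0:+1/17280 = 1/17280; ⇒ 3j(2 3 5; -2 3 -1)² = 1/2310, sgn +1
I_A²/I_B² = (3/77)/(1/2310) = 90/1

90/1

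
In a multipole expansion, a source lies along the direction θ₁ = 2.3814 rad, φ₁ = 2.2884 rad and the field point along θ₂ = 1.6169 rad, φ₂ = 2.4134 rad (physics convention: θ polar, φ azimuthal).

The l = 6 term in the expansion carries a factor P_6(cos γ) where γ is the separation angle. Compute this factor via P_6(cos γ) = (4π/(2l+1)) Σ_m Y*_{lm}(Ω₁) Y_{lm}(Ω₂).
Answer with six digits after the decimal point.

Summing Y*_{l m}(θ₁,φ₁)·Y_{l m}(θ₂,φ₂) over m ∈ [−6, 6]; prefactor 4π/(2·6+1) = 0.966644:
  m=-6: Y*=0.02046 + 0.04749j  Y=-0.16154 - 0.45201j  product 0.01816 - 0.01692j
  m=-5: Y*=-0.08134 + 0.16993j  Y=-0.06735 - 0.03674j  product 0.01172 - 0.00846j
  m=-4: Y*=-0.37020 + 0.10292j  Y=0.33792 - 0.07870j  product -0.11700 + 0.06392j
  m=-3: Y*=-0.35830 - 0.23578j  Y=0.05130 - 0.07282j  product -0.03555 + 0.01399j
  m=-2: Y*=-0.01356 - 0.09942j  Y=0.03569 + 0.31058j  product 0.03039 - 0.00776j
  m=-1: Y*=-0.22368 + 0.25627j  Y=0.06988 + 0.06231j  product -0.03160 + 0.00397j
  m=+0: Y*=-0.20833 + 0.00000j  Y=-0.30376 + 0.00000j  product 0.06328 + 0.00000j
  m=+1: Y*=0.22368 + 0.25627j  Y=-0.06988 + 0.06231j  product -0.03160 - 0.00397j
  m=+2: Y*=-0.01356 + 0.09942j  Y=0.03569 - 0.31058j  product 0.03039 + 0.00776j
  m=+3: Y*=0.35830 - 0.23578j  Y=-0.05130 - 0.07282j  product -0.03555 - 0.01399j
  m=+4: Y*=-0.37020 - 0.10292j  Y=0.33792 + 0.07870j  product -0.11700 - 0.06392j
  m=+5: Y*=0.08134 + 0.16993j  Y=0.06735 - 0.03674j  product 0.01172 + 0.00846j
  m=+6: Y*=0.02046 - 0.04749j  Y=-0.16154 + 0.45201j  product 0.01816 + 0.01692j
Σ over m = -0.18446 + 0.00000j; ×(4π/13) → -0.17831 + 0.00000j. Real part: -0.178310

-0.178310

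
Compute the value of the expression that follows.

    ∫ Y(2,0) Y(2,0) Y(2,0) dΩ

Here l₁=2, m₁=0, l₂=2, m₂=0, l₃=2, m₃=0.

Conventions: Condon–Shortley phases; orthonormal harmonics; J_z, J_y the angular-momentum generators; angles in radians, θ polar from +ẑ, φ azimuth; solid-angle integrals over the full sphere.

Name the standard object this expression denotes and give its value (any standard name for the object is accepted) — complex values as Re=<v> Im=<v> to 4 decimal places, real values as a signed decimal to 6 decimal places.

Gaunt coefficient, +0.180224

This is a Gaunt coefficient — the integral of a triple product of spherical harmonics over the sphere.
Rules hold: Σm=0, L=6 even, 0≤2≤4.
N = 5·5·5 = 125
Δ = 2!·2!·2!/7! = 1/630
Racah Σ t=0..2: t=0:+1/8 t=1:−1/1 t=2:+1/8 = -3/4
⇒ 3j(2 2 2; 0 0 0)² = 2/35, sgn -1
(m-triple is (0,0,0) — same symbol as above.)
4πI² = N·(3j₀)²·(3jₘ)² = 20/49
I = +1·√(0.408163/4π) = 0.18022375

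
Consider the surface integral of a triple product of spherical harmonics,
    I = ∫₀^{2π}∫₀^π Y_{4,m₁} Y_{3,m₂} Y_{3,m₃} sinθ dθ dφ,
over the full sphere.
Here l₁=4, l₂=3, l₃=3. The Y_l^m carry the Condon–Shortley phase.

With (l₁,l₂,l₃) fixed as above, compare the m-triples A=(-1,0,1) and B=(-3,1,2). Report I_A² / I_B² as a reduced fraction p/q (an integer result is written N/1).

15/14

l's match ⇒ only the (l;m) 3-j factors differ between A and B.
A: triangle coeff Δ(4,3,3) = 1/34650; Σ_t [1,3]: t=1:−1/288 t=2:+1/24 t=3:−1/48 = 5/288; (3j)²=5/462 [(4 3 3; -1 0 1)], sign=+1
B: triangle coeff Δ(4,3,3) = 1/34650; Σ_t [3,4]: t=3:−1/144 t=4:+1/288 = -1/288; (3j)²=1/99 [(4 3 3; -3 1 2)], sign=+1
I_A²/I_B² = (5/462)/(1/99) = 15/14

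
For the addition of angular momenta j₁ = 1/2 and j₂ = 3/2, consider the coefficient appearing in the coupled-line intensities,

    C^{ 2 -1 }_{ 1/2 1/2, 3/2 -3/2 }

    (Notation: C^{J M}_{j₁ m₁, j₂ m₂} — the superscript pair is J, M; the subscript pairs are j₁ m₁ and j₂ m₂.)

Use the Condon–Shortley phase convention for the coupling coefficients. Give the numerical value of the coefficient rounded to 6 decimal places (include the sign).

+0.500000

triangle: 0!·1!·3!/5! = 6/120
(j±m)!: 1!·0!·0!·3!·1!·3! = 36
prefactor² = (2J+1)·Δ·N² = 9
  k=0: +1/(0!·0!·0!·0!·1!·3!) = 1/6
Σ = 1/6  ⇒  CG² = 9·(1/6)² = 1/4
CG = +√(1/4) = +0.500000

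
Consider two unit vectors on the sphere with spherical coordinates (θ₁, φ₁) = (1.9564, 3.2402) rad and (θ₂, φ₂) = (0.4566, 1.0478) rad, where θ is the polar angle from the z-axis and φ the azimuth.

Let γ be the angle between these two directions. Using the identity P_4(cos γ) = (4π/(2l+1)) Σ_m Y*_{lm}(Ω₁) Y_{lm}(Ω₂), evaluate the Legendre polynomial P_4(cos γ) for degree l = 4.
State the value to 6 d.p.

Addition theorem: P_4(cos γ) = (4π/9) Σ_m Y*_{lm}(Ω₁) Y_{lm}(Ω₂), m = −4…4:
  m=-4: Y*=+0.301137+0.125346i  Y=-0.008326+0.014502i  product -0.004325+0.003323i
  m=-3: Y*=+0.358233+0.109177i  Y=-0.096287+0.000174i  product -0.034512-0.010450i
  m=-2: Y*=-0.002744-0.000548i  Y=-0.151157-0.261084i  product +0.000272+0.000799i
  m=-1: Y*=-0.329739-0.032621i  Y=+0.246797-0.428061i  product -0.095342+0.133098i
  m=+0: Y*=-0.057497-0.000000i  Y=+0.163641+0.000000i  product -0.009409-0.000000i
  m=+1: Y*=+0.329739-0.032621i  Y=-0.246797-0.428061i  product -0.095342-0.133098i
  m=+2: Y*=-0.002744+0.000548i  Y=-0.151157+0.261084i  product +0.000272-0.000799i
  m=+3: Y*=-0.358233+0.109177i  Y=+0.096287+0.000174i  product -0.034512+0.010450i
  m=+4: Y*=+0.301137-0.125346i  Y=-0.008326-0.014502i  product -0.004325-0.003323i
Σ over m = -0.277225-0.000000i; ×(4π/9) → -0.387079-0.000000i. Real part: -0.387079

-0.387079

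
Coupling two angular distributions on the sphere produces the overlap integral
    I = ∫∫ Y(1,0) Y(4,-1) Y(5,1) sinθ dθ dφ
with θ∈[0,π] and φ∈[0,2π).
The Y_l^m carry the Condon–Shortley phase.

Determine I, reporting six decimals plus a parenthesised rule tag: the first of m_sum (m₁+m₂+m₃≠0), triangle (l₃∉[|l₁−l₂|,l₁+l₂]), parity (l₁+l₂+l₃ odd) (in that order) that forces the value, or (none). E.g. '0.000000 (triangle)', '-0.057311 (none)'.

-0.240571 (none)

Rules hold: Σm=0, L=10 even, 3≤5≤5.
N = 3·9·11 = 297
Δ = 0!·2!·8!/11! = 1/495
Racah Σ t=0..0: t=0:+1/576 = 1/576
⇒ 3j(1 4 5; 0 0 0)² = 5/99, sgn -1
Racah Σ t=0..0: t=0:+1/720 = 1/720
⇒ 3j(1 4 5; 0 -1 1)² = 8/165, sgn +1
4πI² = N·(3j₀)²·(3jₘ)² = 8/11
I = -1·√(0.727273/4π) = -0.24057125
No selection rule forces the value: the integral is nonzero (none).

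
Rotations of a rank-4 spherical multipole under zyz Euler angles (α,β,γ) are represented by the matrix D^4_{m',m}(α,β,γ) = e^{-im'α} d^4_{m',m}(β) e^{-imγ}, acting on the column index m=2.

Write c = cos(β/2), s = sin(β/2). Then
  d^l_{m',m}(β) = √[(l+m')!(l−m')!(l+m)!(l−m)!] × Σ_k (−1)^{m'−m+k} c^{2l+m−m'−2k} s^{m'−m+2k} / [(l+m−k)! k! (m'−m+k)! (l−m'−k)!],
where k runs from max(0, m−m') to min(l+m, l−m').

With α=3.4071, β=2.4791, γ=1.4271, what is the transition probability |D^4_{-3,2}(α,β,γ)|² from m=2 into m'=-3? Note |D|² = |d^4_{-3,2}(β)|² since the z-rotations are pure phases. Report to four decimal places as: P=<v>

D^4_{-3,2}(3.4071,2.4791,1.4271) = e^{-i·-3·3.4071}·d^4_{-3,2}(2.4791)·e^{-i·2·1.4271}. Compute d first:
Half-angle: c=0.325222, s=0.945638. N=√(1·5040·720·2)=2693.993318
k: max(0,(2)−(-3))=5 … min(4+(2),4−(-3))=6
  k=5: (−1)^0·2693.9933/(240)·0.3252^3·0.9456^5 = +0.291977
  k=6: (−1)^1·2693.9933/(720)·0.3252^1·0.9456^7 = -0.822844
d^4_{-3,2}(2.4791) = +0.291977 -0.822844 = -0.530867
|D^4_{-3,2}|² = |d^4_{-3,2}(β)|² = (-0.530867)² = 0.281820 (the z-rotation phases have unit modulus)

P=0.2818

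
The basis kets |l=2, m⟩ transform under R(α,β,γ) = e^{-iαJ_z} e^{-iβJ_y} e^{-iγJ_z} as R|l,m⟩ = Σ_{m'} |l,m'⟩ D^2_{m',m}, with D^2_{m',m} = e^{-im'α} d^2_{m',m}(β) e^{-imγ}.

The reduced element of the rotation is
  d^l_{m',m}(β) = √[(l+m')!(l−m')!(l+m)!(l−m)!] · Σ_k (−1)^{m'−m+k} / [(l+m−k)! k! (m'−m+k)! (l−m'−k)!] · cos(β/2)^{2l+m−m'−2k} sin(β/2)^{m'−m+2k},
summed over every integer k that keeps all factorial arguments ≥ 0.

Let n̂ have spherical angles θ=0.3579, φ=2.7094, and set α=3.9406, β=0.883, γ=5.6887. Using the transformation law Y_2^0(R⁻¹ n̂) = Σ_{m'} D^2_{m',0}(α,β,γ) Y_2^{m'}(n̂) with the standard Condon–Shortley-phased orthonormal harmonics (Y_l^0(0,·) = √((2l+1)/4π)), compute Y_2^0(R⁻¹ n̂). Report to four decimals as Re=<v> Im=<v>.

Re=0.1283 Im=0.0000

Need the full column D^2_{m',0} for m'=−2..2 at α=3.9406, β=0.8830, γ=5.6887.
cos(β/2)=0.904112, sin(β/2)=0.427296
d^2_{-2,0}: single k=2 term ⇒ +0.365576;  D = -0.009949+0.365441i
d^2_{-1,0}: k∈[1..2] ⇒ +0.773519 -0.172776 = +0.600742;  D = -0.418969-0.430531i
d^2_{0,0}: k∈[0..2] ⇒ +0.668172 -0.596983 +0.033336 = +0.104525;  D = +0.104525+0.000000i
d^2_{1,0}: k∈[0..1] ⇒ -0.773519 +0.172776 = -0.600742;  D = +0.418969-0.430531i
d^2_{2,0}: single k=0 term ⇒ +0.365576;  D = -0.009949-0.365441i
Y_2^{m'}(θ=0.3579,φ=2.7094) and Σ D·Y over m':
  (-0.0099+0.3654i)·(+0.0308+0.0361i)  (-0.4190-0.4305i)·(-0.2302-0.1062i)  (+0.1045+0.0000i)·(+0.5147+0.0000i)  (+0.4190-0.4305i)·(+0.2302-0.1062i)  (-0.0099-0.3654i)·(+0.0308-0.0361i)
Y_2^0(R⁻¹ n̂) = +0.128278+0.000000i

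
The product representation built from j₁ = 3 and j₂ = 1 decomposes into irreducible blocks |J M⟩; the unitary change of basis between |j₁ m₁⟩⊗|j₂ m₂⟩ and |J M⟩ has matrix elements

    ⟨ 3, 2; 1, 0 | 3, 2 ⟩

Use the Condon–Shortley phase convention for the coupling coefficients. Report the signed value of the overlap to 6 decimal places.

√[7·1!5!1!/8! · 5!1!1!1!5!1!] = √(300)
  +(−1)^0/∏(0,1,1,1,4,0)! = 1/24  (running 1/24)
  +(−1)^1/∏(1,0,0,0,5,1)! = -1/120  (running 1/30)
⟨..|..⟩ = √(300)·(1/30) = +0.577350

+√(1/3) = +0.577350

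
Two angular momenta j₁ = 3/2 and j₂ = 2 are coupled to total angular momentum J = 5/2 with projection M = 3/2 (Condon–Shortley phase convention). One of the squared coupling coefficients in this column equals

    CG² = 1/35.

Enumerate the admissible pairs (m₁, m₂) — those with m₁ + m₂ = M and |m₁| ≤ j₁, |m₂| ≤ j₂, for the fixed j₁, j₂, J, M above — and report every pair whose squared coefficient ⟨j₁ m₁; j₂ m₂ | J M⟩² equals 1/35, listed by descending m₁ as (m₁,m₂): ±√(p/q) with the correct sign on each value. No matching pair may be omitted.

Admissible pairs with m₁+m₂ = M = 3/2: (-1/2,2), (1/2,1), (3/2,0)
  (m₁,m₂)=(3/2,0): CG² = 18/35, CG = +√(18/35)
  (m₁,m₂)=(1/2,1): CG² = 1/35, CG = −√(1/35)   ← matches the target
  (m₁,m₂)=(-1/2,2): CG² = 16/35, CG = −√(16/35)
Pairs with CG² = 1/35: (1/2,1): −√(1/35)

(1/2,1): −√(1/35)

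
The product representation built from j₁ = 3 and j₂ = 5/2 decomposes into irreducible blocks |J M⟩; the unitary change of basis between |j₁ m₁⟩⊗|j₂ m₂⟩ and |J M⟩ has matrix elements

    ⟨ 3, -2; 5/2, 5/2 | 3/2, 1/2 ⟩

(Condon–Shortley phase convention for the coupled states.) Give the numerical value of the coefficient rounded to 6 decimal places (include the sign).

triangle: 4!×2!×1!/8! = 48/40320
(j±m)!: 1!×5!×5!×0!×2!×1! = 28800
prefactor² = (2J+1)×Δ×N² = 960/7
  k=4: +1/(4!×0!×1!×1!×1!×0!) = 1/24
Σ = 1/24  ⇒  CG² = 960/7×(1/24)² = 5/21
CG = +√(5/21) = +0.487950

+0.487950  (= +√(5/21))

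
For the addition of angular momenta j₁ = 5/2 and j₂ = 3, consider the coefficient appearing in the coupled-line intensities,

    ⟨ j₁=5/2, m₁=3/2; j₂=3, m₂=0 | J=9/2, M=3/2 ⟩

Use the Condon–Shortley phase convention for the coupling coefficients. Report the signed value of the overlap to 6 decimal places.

+√(45/154) ≈ +0.540562

triangle: 1!*4!*5!/11! = 2880/39916800
(j±m)!: 4!*1!*3!*3!*6!*3! = 3732480
prefactor² = (2J+1)*Δ*N² = 207360/77
  k=0: +1/(0!*1!*1!*3!*3!*2!) = 1/72
  k=1: −1/(1!*0!*0!*2!*4!*3!) = -1/288
Σ = 1/96  ⇒  CG² = 207360/77*(1/96)² = 45/154
CG = +√(45/154) = +0.540562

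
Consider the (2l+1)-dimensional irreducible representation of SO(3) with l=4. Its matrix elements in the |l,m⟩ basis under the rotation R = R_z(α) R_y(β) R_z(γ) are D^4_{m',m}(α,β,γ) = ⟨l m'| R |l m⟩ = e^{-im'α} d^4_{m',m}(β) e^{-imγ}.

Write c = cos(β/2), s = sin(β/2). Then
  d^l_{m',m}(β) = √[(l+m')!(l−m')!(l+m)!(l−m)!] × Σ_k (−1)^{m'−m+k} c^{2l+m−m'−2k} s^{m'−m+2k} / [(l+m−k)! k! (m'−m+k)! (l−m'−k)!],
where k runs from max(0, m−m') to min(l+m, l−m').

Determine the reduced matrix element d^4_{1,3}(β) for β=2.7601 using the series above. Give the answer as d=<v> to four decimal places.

d=-0.0155

d^4_{1,3}(β=2.7601) via the finite sum:
c=cos(2.760100/2)=0.189592, s=sin(2.760100/2)=0.981863; N=√[120·6·5040·1]=1904.940944
The bounds max(0,m−m')=2 and min(l+m,l−m')=3 give 2 terms
  k=2: (−1)^0·1904.9409/(240)·0.1896^6·0.9819^2 = +0.000355
  k=3: (−1)^1·1904.9409/(144)·0.1896^4·0.9819^4 = -0.015885
d^4_{1,3}(2.7601) = +0.000355 -0.015885 = -0.015530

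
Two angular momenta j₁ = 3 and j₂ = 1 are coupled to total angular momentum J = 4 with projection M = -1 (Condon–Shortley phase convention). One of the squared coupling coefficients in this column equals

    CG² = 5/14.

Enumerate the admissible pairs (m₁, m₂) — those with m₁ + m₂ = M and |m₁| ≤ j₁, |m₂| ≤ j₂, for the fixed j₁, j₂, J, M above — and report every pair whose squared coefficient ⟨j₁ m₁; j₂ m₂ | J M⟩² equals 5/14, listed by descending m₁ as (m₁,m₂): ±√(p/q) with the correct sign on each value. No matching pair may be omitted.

Admissible pairs with m₁+m₂ = M = -1: (-2,1), (-1,0), (0,-1)
  (m₁,m₂)=(0,-1): CG² = 5/14, CG = +√(5/14)   ← matches the target
  (m₁,m₂)=(-1,0): CG² = 15/28, CG = +√(15/28)
  (m₁,m₂)=(-2,1): CG² = 3/28, CG = +√(3/28)
Pairs with CG² = 5/14: (0,-1): +√(5/14)

(0,-1): +√(5/14)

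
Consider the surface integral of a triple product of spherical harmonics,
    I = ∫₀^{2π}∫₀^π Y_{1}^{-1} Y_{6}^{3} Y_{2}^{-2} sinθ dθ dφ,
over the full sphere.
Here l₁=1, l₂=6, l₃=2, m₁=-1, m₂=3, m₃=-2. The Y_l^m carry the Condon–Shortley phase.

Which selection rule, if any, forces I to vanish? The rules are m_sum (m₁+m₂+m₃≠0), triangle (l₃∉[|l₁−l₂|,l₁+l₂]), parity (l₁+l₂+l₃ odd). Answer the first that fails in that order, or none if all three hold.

azimuthal sum: -1 + 3 − 2 = 0  ✓
l₃ must lie in [5,7]; have l₃=2  ✗
L = 1 + 6 + 2 = 9 (odd)

triangle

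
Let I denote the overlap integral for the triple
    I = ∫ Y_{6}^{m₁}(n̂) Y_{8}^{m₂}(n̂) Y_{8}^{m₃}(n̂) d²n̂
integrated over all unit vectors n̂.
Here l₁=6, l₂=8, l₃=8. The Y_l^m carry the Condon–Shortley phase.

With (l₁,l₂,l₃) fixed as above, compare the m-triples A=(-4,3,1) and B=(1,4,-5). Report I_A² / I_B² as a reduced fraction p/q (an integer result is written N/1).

220/91

Same 6,8,8: normalisation and zero-m 3j drop out of the ratio.
A: Δ: 6! 6! 10! / 23! → 1/13742520792; sum: t=4:+1/1045094400 t=5:−1/248832000 t=6:+1/497664000 = -11/10450944000; 3j²(6 8 8; -4 3 1) = Δ·Π!·Σ² = 495/96577  (sign +1)
B: Δ: 6! 6! 10! / 23! → 1/13742520792; sum: t=2:+1/6270566400 t=3:−1/627056640 t=4:+1/464486400 t=5:−1/2612736000 = 1/2985984000; 3j²(6 8 8; 1 4 -5) = Δ·Π!·Σ² = 63/29716  (sign -1)
I_A²/I_B² = (495/96577)/(63/29716) = 220/91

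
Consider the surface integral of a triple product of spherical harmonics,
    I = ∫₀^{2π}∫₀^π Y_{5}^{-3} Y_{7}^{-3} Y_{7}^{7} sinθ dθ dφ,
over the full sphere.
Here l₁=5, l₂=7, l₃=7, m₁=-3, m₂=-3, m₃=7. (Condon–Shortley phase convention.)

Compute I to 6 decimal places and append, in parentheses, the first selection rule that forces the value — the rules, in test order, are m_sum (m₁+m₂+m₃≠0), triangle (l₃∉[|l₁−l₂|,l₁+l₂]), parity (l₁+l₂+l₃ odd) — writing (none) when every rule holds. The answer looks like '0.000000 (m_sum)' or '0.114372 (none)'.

0.000000 (m_sum)

-3 − 3 + 7 = 1 ≠ 0: azimuthal integral kills it; I = 0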